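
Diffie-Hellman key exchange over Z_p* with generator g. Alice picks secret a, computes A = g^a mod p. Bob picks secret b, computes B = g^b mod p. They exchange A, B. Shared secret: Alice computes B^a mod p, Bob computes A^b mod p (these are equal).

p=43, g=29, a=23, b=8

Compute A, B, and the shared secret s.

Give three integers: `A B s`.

Answer: 19 31 15

Derivation:
A = 29^23 mod 43  (bits of 23 = 10111)
  bit 0 = 1: r = r^2 * 29 mod 43 = 1^2 * 29 = 1*29 = 29
  bit 1 = 0: r = r^2 mod 43 = 29^2 = 24
  bit 2 = 1: r = r^2 * 29 mod 43 = 24^2 * 29 = 17*29 = 20
  bit 3 = 1: r = r^2 * 29 mod 43 = 20^2 * 29 = 13*29 = 33
  bit 4 = 1: r = r^2 * 29 mod 43 = 33^2 * 29 = 14*29 = 19
  -> A = 19
B = 29^8 mod 43  (bits of 8 = 1000)
  bit 0 = 1: r = r^2 * 29 mod 43 = 1^2 * 29 = 1*29 = 29
  bit 1 = 0: r = r^2 mod 43 = 29^2 = 24
  bit 2 = 0: r = r^2 mod 43 = 24^2 = 17
  bit 3 = 0: r = r^2 mod 43 = 17^2 = 31
  -> B = 31
s = B^a = 31^23 mod 43  (bits of 23 = 10111)
  bit 0 = 1: r = r^2 * 31 mod 43 = 1^2 * 31 = 1*31 = 31
  bit 1 = 0: r = r^2 mod 43 = 31^2 = 15
  bit 2 = 1: r = r^2 * 31 mod 43 = 15^2 * 31 = 10*31 = 9
  bit 3 = 1: r = r^2 * 31 mod 43 = 9^2 * 31 = 38*31 = 17
  bit 4 = 1: r = r^2 * 31 mod 43 = 17^2 * 31 = 31*31 = 15
  -> s = B^a = 15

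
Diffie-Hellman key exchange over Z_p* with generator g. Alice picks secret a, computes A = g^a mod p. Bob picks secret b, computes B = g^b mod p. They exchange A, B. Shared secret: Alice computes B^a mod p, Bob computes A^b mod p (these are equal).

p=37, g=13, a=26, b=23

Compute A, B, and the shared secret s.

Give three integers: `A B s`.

Answer: 28 2 3

Derivation:
A = 13^26 mod 37  (bits of 26 = 11010)
  bit 0 = 1: r = r^2 * 13 mod 37 = 1^2 * 13 = 1*13 = 13
  bit 1 = 1: r = r^2 * 13 mod 37 = 13^2 * 13 = 21*13 = 14
  bit 2 = 0: r = r^2 mod 37 = 14^2 = 11
  bit 3 = 1: r = r^2 * 13 mod 37 = 11^2 * 13 = 10*13 = 19
  bit 4 = 0: r = r^2 mod 37 = 19^2 = 28
  -> A = 28
B = 13^23 mod 37  (bits of 23 = 10111)
  bit 0 = 1: r = r^2 * 13 mod 37 = 1^2 * 13 = 1*13 = 13
  bit 1 = 0: r = r^2 mod 37 = 13^2 = 21
  bit 2 = 1: r = r^2 * 13 mod 37 = 21^2 * 13 = 34*13 = 35
  bit 3 = 1: r = r^2 * 13 mod 37 = 35^2 * 13 = 4*13 = 15
  bit 4 = 1: r = r^2 * 13 mod 37 = 15^2 * 13 = 3*13 = 2
  -> B = 2
s = B^a = 2^26 mod 37  (bits of 26 = 11010)
  bit 0 = 1: r = r^2 * 2 mod 37 = 1^2 * 2 = 1*2 = 2
  bit 1 = 1: r = r^2 * 2 mod 37 = 2^2 * 2 = 4*2 = 8
  bit 2 = 0: r = r^2 mod 37 = 8^2 = 27
  bit 3 = 1: r = r^2 * 2 mod 37 = 27^2 * 2 = 26*2 = 15
  bit 4 = 0: r = r^2 mod 37 = 15^2 = 3
  -> s = B^a = 3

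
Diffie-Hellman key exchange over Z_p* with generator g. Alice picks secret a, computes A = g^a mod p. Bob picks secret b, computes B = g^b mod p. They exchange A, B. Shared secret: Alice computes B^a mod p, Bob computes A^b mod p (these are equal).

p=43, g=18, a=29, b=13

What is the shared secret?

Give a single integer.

Answer: 12

Derivation:
A = 18^29 mod 43  (bits of 29 = 11101)
  bit 0 = 1: r = r^2 * 18 mod 43 = 1^2 * 18 = 1*18 = 18
  bit 1 = 1: r = r^2 * 18 mod 43 = 18^2 * 18 = 23*18 = 27
  bit 2 = 1: r = r^2 * 18 mod 43 = 27^2 * 18 = 41*18 = 7
  bit 3 = 0: r = r^2 mod 43 = 7^2 = 6
  bit 4 = 1: r = r^2 * 18 mod 43 = 6^2 * 18 = 36*18 = 3
  -> A = 3
B = 18^13 mod 43  (bits of 13 = 1101)
  bit 0 = 1: r = r^2 * 18 mod 43 = 1^2 * 18 = 1*18 = 18
  bit 1 = 1: r = r^2 * 18 mod 43 = 18^2 * 18 = 23*18 = 27
  bit 2 = 0: r = r^2 mod 43 = 27^2 = 41
  bit 3 = 1: r = r^2 * 18 mod 43 = 41^2 * 18 = 4*18 = 29
  -> B = 29
s = B^a = 29^29 mod 43  (bits of 29 = 11101)
  bit 0 = 1: r = r^2 * 29 mod 43 = 1^2 * 29 = 1*29 = 29
  bit 1 = 1: r = r^2 * 29 mod 43 = 29^2 * 29 = 24*29 = 8
  bit 2 = 1: r = r^2 * 29 mod 43 = 8^2 * 29 = 21*29 = 7
  bit 3 = 0: r = r^2 mod 43 = 7^2 = 6
  bit 4 = 1: r = r^2 * 29 mod 43 = 6^2 * 29 = 36*29 = 12
  -> s = B^a = 12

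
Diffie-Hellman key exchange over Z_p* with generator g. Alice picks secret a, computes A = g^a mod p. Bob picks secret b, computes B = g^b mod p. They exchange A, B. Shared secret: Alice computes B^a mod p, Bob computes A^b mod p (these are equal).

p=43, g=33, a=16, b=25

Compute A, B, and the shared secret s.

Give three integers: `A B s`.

Answer: 31 19 10

Derivation:
A = 33^16 mod 43  (bits of 16 = 10000)
  bit 0 = 1: r = r^2 * 33 mod 43 = 1^2 * 33 = 1*33 = 33
  bit 1 = 0: r = r^2 mod 43 = 33^2 = 14
  bit 2 = 0: r = r^2 mod 43 = 14^2 = 24
  bit 3 = 0: r = r^2 mod 43 = 24^2 = 17
  bit 4 = 0: r = r^2 mod 43 = 17^2 = 31
  -> A = 31
B = 33^25 mod 43  (bits of 25 = 11001)
  bit 0 = 1: r = r^2 * 33 mod 43 = 1^2 * 33 = 1*33 = 33
  bit 1 = 1: r = r^2 * 33 mod 43 = 33^2 * 33 = 14*33 = 32
  bit 2 = 0: r = r^2 mod 43 = 32^2 = 35
  bit 3 = 0: r = r^2 mod 43 = 35^2 = 21
  bit 4 = 1: r = r^2 * 33 mod 43 = 21^2 * 33 = 11*33 = 19
  -> B = 19
s = B^a = 19^16 mod 43  (bits of 16 = 10000)
  bit 0 = 1: r = r^2 * 19 mod 43 = 1^2 * 19 = 1*19 = 19
  bit 1 = 0: r = r^2 mod 43 = 19^2 = 17
  bit 2 = 0: r = r^2 mod 43 = 17^2 = 31
  bit 3 = 0: r = r^2 mod 43 = 31^2 = 15
  bit 4 = 0: r = r^2 mod 43 = 15^2 = 10
  -> s = B^a = 10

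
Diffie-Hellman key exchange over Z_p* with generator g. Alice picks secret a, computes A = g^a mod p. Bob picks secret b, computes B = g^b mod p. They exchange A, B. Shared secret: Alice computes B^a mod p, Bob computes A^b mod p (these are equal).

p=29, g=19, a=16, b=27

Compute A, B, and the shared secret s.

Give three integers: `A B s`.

Answer: 16 26 20

Derivation:
A = 19^16 mod 29  (bits of 16 = 10000)
  bit 0 = 1: r = r^2 * 19 mod 29 = 1^2 * 19 = 1*19 = 19
  bit 1 = 0: r = r^2 mod 29 = 19^2 = 13
  bit 2 = 0: r = r^2 mod 29 = 13^2 = 24
  bit 3 = 0: r = r^2 mod 29 = 24^2 = 25
  bit 4 = 0: r = r^2 mod 29 = 25^2 = 16
  -> A = 16
B = 19^27 mod 29  (bits of 27 = 11011)
  bit 0 = 1: r = r^2 * 19 mod 29 = 1^2 * 19 = 1*19 = 19
  bit 1 = 1: r = r^2 * 19 mod 29 = 19^2 * 19 = 13*19 = 15
  bit 2 = 0: r = r^2 mod 29 = 15^2 = 22
  bit 3 = 1: r = r^2 * 19 mod 29 = 22^2 * 19 = 20*19 = 3
  bit 4 = 1: r = r^2 * 19 mod 29 = 3^2 * 19 = 9*19 = 26
  -> B = 26
s = B^a = 26^16 mod 29  (bits of 16 = 10000)
  bit 0 = 1: r = r^2 * 26 mod 29 = 1^2 * 26 = 1*26 = 26
  bit 1 = 0: r = r^2 mod 29 = 26^2 = 9
  bit 2 = 0: r = r^2 mod 29 = 9^2 = 23
  bit 3 = 0: r = r^2 mod 29 = 23^2 = 7
  bit 4 = 0: r = r^2 mod 29 = 7^2 = 20
  -> s = B^a = 20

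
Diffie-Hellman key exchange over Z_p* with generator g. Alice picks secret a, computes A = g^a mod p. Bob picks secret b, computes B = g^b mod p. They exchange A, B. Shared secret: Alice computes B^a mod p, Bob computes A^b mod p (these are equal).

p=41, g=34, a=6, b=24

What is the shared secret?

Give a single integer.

Answer: 18

Derivation:
A = 34^6 mod 41  (bits of 6 = 110)
  bit 0 = 1: r = r^2 * 34 mod 41 = 1^2 * 34 = 1*34 = 34
  bit 1 = 1: r = r^2 * 34 mod 41 = 34^2 * 34 = 8*34 = 26
  bit 2 = 0: r = r^2 mod 41 = 26^2 = 20
  -> A = 20
B = 34^24 mod 41  (bits of 24 = 11000)
  bit 0 = 1: r = r^2 * 34 mod 41 = 1^2 * 34 = 1*34 = 34
  bit 1 = 1: r = r^2 * 34 mod 41 = 34^2 * 34 = 8*34 = 26
  bit 2 = 0: r = r^2 mod 41 = 26^2 = 20
  bit 3 = 0: r = r^2 mod 41 = 20^2 = 31
  bit 4 = 0: r = r^2 mod 41 = 31^2 = 18
  -> B = 18
s = B^a = 18^6 mod 41  (bits of 6 = 110)
  bit 0 = 1: r = r^2 * 18 mod 41 = 1^2 * 18 = 1*18 = 18
  bit 1 = 1: r = r^2 * 18 mod 41 = 18^2 * 18 = 37*18 = 10
  bit 2 = 0: r = r^2 mod 41 = 10^2 = 18
  -> s = B^a = 18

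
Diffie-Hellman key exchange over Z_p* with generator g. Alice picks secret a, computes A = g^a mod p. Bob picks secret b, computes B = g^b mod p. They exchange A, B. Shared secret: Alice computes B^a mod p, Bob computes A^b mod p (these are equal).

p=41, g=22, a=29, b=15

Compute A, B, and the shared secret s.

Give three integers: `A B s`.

A = 22^29 mod 41  (bits of 29 = 11101)
  bit 0 = 1: r = r^2 * 22 mod 41 = 1^2 * 22 = 1*22 = 22
  bit 1 = 1: r = r^2 * 22 mod 41 = 22^2 * 22 = 33*22 = 29
  bit 2 = 1: r = r^2 * 22 mod 41 = 29^2 * 22 = 21*22 = 11
  bit 3 = 0: r = r^2 mod 41 = 11^2 = 39
  bit 4 = 1: r = r^2 * 22 mod 41 = 39^2 * 22 = 4*22 = 6
  -> A = 6
B = 22^15 mod 41  (bits of 15 = 1111)
  bit 0 = 1: r = r^2 * 22 mod 41 = 1^2 * 22 = 1*22 = 22
  bit 1 = 1: r = r^2 * 22 mod 41 = 22^2 * 22 = 33*22 = 29
  bit 2 = 1: r = r^2 * 22 mod 41 = 29^2 * 22 = 21*22 = 11
  bit 3 = 1: r = r^2 * 22 mod 41 = 11^2 * 22 = 39*22 = 38
  -> B = 38
s = B^a = 38^29 mod 41  (bits of 29 = 11101)
  bit 0 = 1: r = r^2 * 38 mod 41 = 1^2 * 38 = 1*38 = 38
  bit 1 = 1: r = r^2 * 38 mod 41 = 38^2 * 38 = 9*38 = 14
  bit 2 = 1: r = r^2 * 38 mod 41 = 14^2 * 38 = 32*38 = 27
  bit 3 = 0: r = r^2 mod 41 = 27^2 = 32
  bit 4 = 1: r = r^2 * 38 mod 41 = 32^2 * 38 = 40*38 = 3
  -> s = B^a = 3

Answer: 6 38 3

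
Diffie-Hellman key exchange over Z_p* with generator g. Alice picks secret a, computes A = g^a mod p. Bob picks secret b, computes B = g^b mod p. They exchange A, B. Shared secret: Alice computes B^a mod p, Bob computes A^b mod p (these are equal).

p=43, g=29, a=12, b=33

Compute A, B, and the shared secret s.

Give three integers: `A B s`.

A = 29^12 mod 43  (bits of 12 = 1100)
  bit 0 = 1: r = r^2 * 29 mod 43 = 1^2 * 29 = 1*29 = 29
  bit 1 = 1: r = r^2 * 29 mod 43 = 29^2 * 29 = 24*29 = 8
  bit 2 = 0: r = r^2 mod 43 = 8^2 = 21
  bit 3 = 0: r = r^2 mod 43 = 21^2 = 11
  -> A = 11
B = 29^33 mod 43  (bits of 33 = 100001)
  bit 0 = 1: r = r^2 * 29 mod 43 = 1^2 * 29 = 1*29 = 29
  bit 1 = 0: r = r^2 mod 43 = 29^2 = 24
  bit 2 = 0: r = r^2 mod 43 = 24^2 = 17
  bit 3 = 0: r = r^2 mod 43 = 17^2 = 31
  bit 4 = 0: r = r^2 mod 43 = 31^2 = 15
  bit 5 = 1: r = r^2 * 29 mod 43 = 15^2 * 29 = 10*29 = 32
  -> B = 32
s = B^a = 32^12 mod 43  (bits of 12 = 1100)
  bit 0 = 1: r = r^2 * 32 mod 43 = 1^2 * 32 = 1*32 = 32
  bit 1 = 1: r = r^2 * 32 mod 43 = 32^2 * 32 = 35*32 = 2
  bit 2 = 0: r = r^2 mod 43 = 2^2 = 4
  bit 3 = 0: r = r^2 mod 43 = 4^2 = 16
  -> s = B^a = 16

Answer: 11 32 16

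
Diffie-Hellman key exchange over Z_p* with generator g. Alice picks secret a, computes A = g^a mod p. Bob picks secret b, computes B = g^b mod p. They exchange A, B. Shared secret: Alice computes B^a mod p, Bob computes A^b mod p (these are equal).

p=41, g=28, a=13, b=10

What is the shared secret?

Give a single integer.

Answer: 9

Derivation:
A = 28^13 mod 41  (bits of 13 = 1101)
  bit 0 = 1: r = r^2 * 28 mod 41 = 1^2 * 28 = 1*28 = 28
  bit 1 = 1: r = r^2 * 28 mod 41 = 28^2 * 28 = 5*28 = 17
  bit 2 = 0: r = r^2 mod 41 = 17^2 = 2
  bit 3 = 1: r = r^2 * 28 mod 41 = 2^2 * 28 = 4*28 = 30
  -> A = 30
B = 28^10 mod 41  (bits of 10 = 1010)
  bit 0 = 1: r = r^2 * 28 mod 41 = 1^2 * 28 = 1*28 = 28
  bit 1 = 0: r = r^2 mod 41 = 28^2 = 5
  bit 2 = 1: r = r^2 * 28 mod 41 = 5^2 * 28 = 25*28 = 3
  bit 3 = 0: r = r^2 mod 41 = 3^2 = 9
  -> B = 9
s = B^a = 9^13 mod 41  (bits of 13 = 1101)
  bit 0 = 1: r = r^2 * 9 mod 41 = 1^2 * 9 = 1*9 = 9
  bit 1 = 1: r = r^2 * 9 mod 41 = 9^2 * 9 = 40*9 = 32
  bit 2 = 0: r = r^2 mod 41 = 32^2 = 40
  bit 3 = 1: r = r^2 * 9 mod 41 = 40^2 * 9 = 1*9 = 9
  -> s = B^a = 9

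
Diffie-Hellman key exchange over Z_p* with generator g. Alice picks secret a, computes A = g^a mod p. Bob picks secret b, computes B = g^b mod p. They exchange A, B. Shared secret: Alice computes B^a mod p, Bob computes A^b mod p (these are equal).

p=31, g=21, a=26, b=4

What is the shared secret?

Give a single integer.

A = 21^26 mod 31  (bits of 26 = 11010)
  bit 0 = 1: r = r^2 * 21 mod 31 = 1^2 * 21 = 1*21 = 21
  bit 1 = 1: r = r^2 * 21 mod 31 = 21^2 * 21 = 7*21 = 23
  bit 2 = 0: r = r^2 mod 31 = 23^2 = 2
  bit 3 = 1: r = r^2 * 21 mod 31 = 2^2 * 21 = 4*21 = 22
  bit 4 = 0: r = r^2 mod 31 = 22^2 = 19
  -> A = 19
B = 21^4 mod 31  (bits of 4 = 100)
  bit 0 = 1: r = r^2 * 21 mod 31 = 1^2 * 21 = 1*21 = 21
  bit 1 = 0: r = r^2 mod 31 = 21^2 = 7
  bit 2 = 0: r = r^2 mod 31 = 7^2 = 18
  -> B = 18
s = B^a = 18^26 mod 31  (bits of 26 = 11010)
  bit 0 = 1: r = r^2 * 18 mod 31 = 1^2 * 18 = 1*18 = 18
  bit 1 = 1: r = r^2 * 18 mod 31 = 18^2 * 18 = 14*18 = 4
  bit 2 = 0: r = r^2 mod 31 = 4^2 = 16
  bit 3 = 1: r = r^2 * 18 mod 31 = 16^2 * 18 = 8*18 = 20
  bit 4 = 0: r = r^2 mod 31 = 20^2 = 28
  -> s = B^a = 28

Answer: 28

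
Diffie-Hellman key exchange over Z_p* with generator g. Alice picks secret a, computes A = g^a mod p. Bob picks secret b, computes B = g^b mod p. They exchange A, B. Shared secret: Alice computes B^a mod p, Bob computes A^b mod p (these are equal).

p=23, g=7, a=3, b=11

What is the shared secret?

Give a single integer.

A = 7^3 mod 23  (bits of 3 = 11)
  bit 0 = 1: r = r^2 * 7 mod 23 = 1^2 * 7 = 1*7 = 7
  bit 1 = 1: r = r^2 * 7 mod 23 = 7^2 * 7 = 3*7 = 21
  -> A = 21
B = 7^11 mod 23  (bits of 11 = 1011)
  bit 0 = 1: r = r^2 * 7 mod 23 = 1^2 * 7 = 1*7 = 7
  bit 1 = 0: r = r^2 mod 23 = 7^2 = 3
  bit 2 = 1: r = r^2 * 7 mod 23 = 3^2 * 7 = 9*7 = 17
  bit 3 = 1: r = r^2 * 7 mod 23 = 17^2 * 7 = 13*7 = 22
  -> B = 22
s = B^a = 22^3 mod 23  (bits of 3 = 11)
  bit 0 = 1: r = r^2 * 22 mod 23 = 1^2 * 22 = 1*22 = 22
  bit 1 = 1: r = r^2 * 22 mod 23 = 22^2 * 22 = 1*22 = 22
  -> s = B^a = 22

Answer: 22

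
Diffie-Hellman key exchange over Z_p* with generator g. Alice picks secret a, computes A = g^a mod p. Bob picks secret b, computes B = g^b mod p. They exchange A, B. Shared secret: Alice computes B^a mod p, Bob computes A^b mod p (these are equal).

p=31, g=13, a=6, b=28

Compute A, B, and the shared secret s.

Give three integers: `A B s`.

Answer: 16 20 4

Derivation:
A = 13^6 mod 31  (bits of 6 = 110)
  bit 0 = 1: r = r^2 * 13 mod 31 = 1^2 * 13 = 1*13 = 13
  bit 1 = 1: r = r^2 * 13 mod 31 = 13^2 * 13 = 14*13 = 27
  bit 2 = 0: r = r^2 mod 31 = 27^2 = 16
  -> A = 16
B = 13^28 mod 31  (bits of 28 = 11100)
  bit 0 = 1: r = r^2 * 13 mod 31 = 1^2 * 13 = 1*13 = 13
  bit 1 = 1: r = r^2 * 13 mod 31 = 13^2 * 13 = 14*13 = 27
  bit 2 = 1: r = r^2 * 13 mod 31 = 27^2 * 13 = 16*13 = 22
  bit 3 = 0: r = r^2 mod 31 = 22^2 = 19
  bit 4 = 0: r = r^2 mod 31 = 19^2 = 20
  -> B = 20
s = B^a = 20^6 mod 31  (bits of 6 = 110)
  bit 0 = 1: r = r^2 * 20 mod 31 = 1^2 * 20 = 1*20 = 20
  bit 1 = 1: r = r^2 * 20 mod 31 = 20^2 * 20 = 28*20 = 2
  bit 2 = 0: r = r^2 mod 31 = 2^2 = 4
  -> s = B^a = 4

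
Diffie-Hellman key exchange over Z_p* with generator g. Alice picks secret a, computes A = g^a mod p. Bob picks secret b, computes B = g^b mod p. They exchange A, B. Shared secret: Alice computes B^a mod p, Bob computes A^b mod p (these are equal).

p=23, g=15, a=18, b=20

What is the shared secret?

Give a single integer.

Answer: 4

Derivation:
A = 15^18 mod 23  (bits of 18 = 10010)
  bit 0 = 1: r = r^2 * 15 mod 23 = 1^2 * 15 = 1*15 = 15
  bit 1 = 0: r = r^2 mod 23 = 15^2 = 18
  bit 2 = 0: r = r^2 mod 23 = 18^2 = 2
  bit 3 = 1: r = r^2 * 15 mod 23 = 2^2 * 15 = 4*15 = 14
  bit 4 = 0: r = r^2 mod 23 = 14^2 = 12
  -> A = 12
B = 15^20 mod 23  (bits of 20 = 10100)
  bit 0 = 1: r = r^2 * 15 mod 23 = 1^2 * 15 = 1*15 = 15
  bit 1 = 0: r = r^2 mod 23 = 15^2 = 18
  bit 2 = 1: r = r^2 * 15 mod 23 = 18^2 * 15 = 2*15 = 7
  bit 3 = 0: r = r^2 mod 23 = 7^2 = 3
  bit 4 = 0: r = r^2 mod 23 = 3^2 = 9
  -> B = 9
s = B^a = 9^18 mod 23  (bits of 18 = 10010)
  bit 0 = 1: r = r^2 * 9 mod 23 = 1^2 * 9 = 1*9 = 9
  bit 1 = 0: r = r^2 mod 23 = 9^2 = 12
  bit 2 = 0: r = r^2 mod 23 = 12^2 = 6
  bit 3 = 1: r = r^2 * 9 mod 23 = 6^2 * 9 = 13*9 = 2
  bit 4 = 0: r = r^2 mod 23 = 2^2 = 4
  -> s = B^a = 4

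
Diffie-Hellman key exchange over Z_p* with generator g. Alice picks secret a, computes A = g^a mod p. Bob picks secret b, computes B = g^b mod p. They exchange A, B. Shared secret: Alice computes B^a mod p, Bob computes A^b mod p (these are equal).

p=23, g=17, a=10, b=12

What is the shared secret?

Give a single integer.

Answer: 4

Derivation:
A = 17^10 mod 23  (bits of 10 = 1010)
  bit 0 = 1: r = r^2 * 17 mod 23 = 1^2 * 17 = 1*17 = 17
  bit 1 = 0: r = r^2 mod 23 = 17^2 = 13
  bit 2 = 1: r = r^2 * 17 mod 23 = 13^2 * 17 = 8*17 = 21
  bit 3 = 0: r = r^2 mod 23 = 21^2 = 4
  -> A = 4
B = 17^12 mod 23  (bits of 12 = 1100)
  bit 0 = 1: r = r^2 * 17 mod 23 = 1^2 * 17 = 1*17 = 17
  bit 1 = 1: r = r^2 * 17 mod 23 = 17^2 * 17 = 13*17 = 14
  bit 2 = 0: r = r^2 mod 23 = 14^2 = 12
  bit 3 = 0: r = r^2 mod 23 = 12^2 = 6
  -> B = 6
s = B^a = 6^10 mod 23  (bits of 10 = 1010)
  bit 0 = 1: r = r^2 * 6 mod 23 = 1^2 * 6 = 1*6 = 6
  bit 1 = 0: r = r^2 mod 23 = 6^2 = 13
  bit 2 = 1: r = r^2 * 6 mod 23 = 13^2 * 6 = 8*6 = 2
  bit 3 = 0: r = r^2 mod 23 = 2^2 = 4
  -> s = B^a = 4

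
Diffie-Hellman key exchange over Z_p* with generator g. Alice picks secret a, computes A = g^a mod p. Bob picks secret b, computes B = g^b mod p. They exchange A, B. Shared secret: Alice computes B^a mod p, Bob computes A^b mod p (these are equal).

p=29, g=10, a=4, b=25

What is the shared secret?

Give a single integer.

Answer: 16

Derivation:
A = 10^4 mod 29  (bits of 4 = 100)
  bit 0 = 1: r = r^2 * 10 mod 29 = 1^2 * 10 = 1*10 = 10
  bit 1 = 0: r = r^2 mod 29 = 10^2 = 13
  bit 2 = 0: r = r^2 mod 29 = 13^2 = 24
  -> A = 24
B = 10^25 mod 29  (bits of 25 = 11001)
  bit 0 = 1: r = r^2 * 10 mod 29 = 1^2 * 10 = 1*10 = 10
  bit 1 = 1: r = r^2 * 10 mod 29 = 10^2 * 10 = 13*10 = 14
  bit 2 = 0: r = r^2 mod 29 = 14^2 = 22
  bit 3 = 0: r = r^2 mod 29 = 22^2 = 20
  bit 4 = 1: r = r^2 * 10 mod 29 = 20^2 * 10 = 23*10 = 27
  -> B = 27
s = B^a = 27^4 mod 29  (bits of 4 = 100)
  bit 0 = 1: r = r^2 * 27 mod 29 = 1^2 * 27 = 1*27 = 27
  bit 1 = 0: r = r^2 mod 29 = 27^2 = 4
  bit 2 = 0: r = r^2 mod 29 = 4^2 = 16
  -> s = B^a = 16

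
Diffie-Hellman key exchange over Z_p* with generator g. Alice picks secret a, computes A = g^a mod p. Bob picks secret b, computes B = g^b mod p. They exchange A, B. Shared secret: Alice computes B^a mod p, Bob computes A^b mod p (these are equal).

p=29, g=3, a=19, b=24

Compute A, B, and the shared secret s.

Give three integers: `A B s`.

Answer: 18 24 7

Derivation:
A = 3^19 mod 29  (bits of 19 = 10011)
  bit 0 = 1: r = r^2 * 3 mod 29 = 1^2 * 3 = 1*3 = 3
  bit 1 = 0: r = r^2 mod 29 = 3^2 = 9
  bit 2 = 0: r = r^2 mod 29 = 9^2 = 23
  bit 3 = 1: r = r^2 * 3 mod 29 = 23^2 * 3 = 7*3 = 21
  bit 4 = 1: r = r^2 * 3 mod 29 = 21^2 * 3 = 6*3 = 18
  -> A = 18
B = 3^24 mod 29  (bits of 24 = 11000)
  bit 0 = 1: r = r^2 * 3 mod 29 = 1^2 * 3 = 1*3 = 3
  bit 1 = 1: r = r^2 * 3 mod 29 = 3^2 * 3 = 9*3 = 27
  bit 2 = 0: r = r^2 mod 29 = 27^2 = 4
  bit 3 = 0: r = r^2 mod 29 = 4^2 = 16
  bit 4 = 0: r = r^2 mod 29 = 16^2 = 24
  -> B = 24
s = B^a = 24^19 mod 29  (bits of 19 = 10011)
  bit 0 = 1: r = r^2 * 24 mod 29 = 1^2 * 24 = 1*24 = 24
  bit 1 = 0: r = r^2 mod 29 = 24^2 = 25
  bit 2 = 0: r = r^2 mod 29 = 25^2 = 16
  bit 3 = 1: r = r^2 * 24 mod 29 = 16^2 * 24 = 24*24 = 25
  bit 4 = 1: r = r^2 * 24 mod 29 = 25^2 * 24 = 16*24 = 7
  -> s = B^a = 7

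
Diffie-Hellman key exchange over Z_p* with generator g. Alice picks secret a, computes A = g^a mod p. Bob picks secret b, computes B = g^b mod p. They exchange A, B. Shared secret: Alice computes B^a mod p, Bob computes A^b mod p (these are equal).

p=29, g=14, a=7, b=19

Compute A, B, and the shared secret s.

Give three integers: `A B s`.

Answer: 12 10 17

Derivation:
A = 14^7 mod 29  (bits of 7 = 111)
  bit 0 = 1: r = r^2 * 14 mod 29 = 1^2 * 14 = 1*14 = 14
  bit 1 = 1: r = r^2 * 14 mod 29 = 14^2 * 14 = 22*14 = 18
  bit 2 = 1: r = r^2 * 14 mod 29 = 18^2 * 14 = 5*14 = 12
  -> A = 12
B = 14^19 mod 29  (bits of 19 = 10011)
  bit 0 = 1: r = r^2 * 14 mod 29 = 1^2 * 14 = 1*14 = 14
  bit 1 = 0: r = r^2 mod 29 = 14^2 = 22
  bit 2 = 0: r = r^2 mod 29 = 22^2 = 20
  bit 3 = 1: r = r^2 * 14 mod 29 = 20^2 * 14 = 23*14 = 3
  bit 4 = 1: r = r^2 * 14 mod 29 = 3^2 * 14 = 9*14 = 10
  -> B = 10
s = B^a = 10^7 mod 29  (bits of 7 = 111)
  bit 0 = 1: r = r^2 * 10 mod 29 = 1^2 * 10 = 1*10 = 10
  bit 1 = 1: r = r^2 * 10 mod 29 = 10^2 * 10 = 13*10 = 14
  bit 2 = 1: r = r^2 * 10 mod 29 = 14^2 * 10 = 22*10 = 17
  -> s = B^a = 17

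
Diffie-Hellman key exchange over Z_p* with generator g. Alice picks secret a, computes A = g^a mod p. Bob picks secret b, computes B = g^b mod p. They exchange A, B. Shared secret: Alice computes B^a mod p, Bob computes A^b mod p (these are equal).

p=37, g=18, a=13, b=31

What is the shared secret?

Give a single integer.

A = 18^13 mod 37  (bits of 13 = 1101)
  bit 0 = 1: r = r^2 * 18 mod 37 = 1^2 * 18 = 1*18 = 18
  bit 1 = 1: r = r^2 * 18 mod 37 = 18^2 * 18 = 28*18 = 23
  bit 2 = 0: r = r^2 mod 37 = 23^2 = 11
  bit 3 = 1: r = r^2 * 18 mod 37 = 11^2 * 18 = 10*18 = 32
  -> A = 32
B = 18^31 mod 37  (bits of 31 = 11111)
  bit 0 = 1: r = r^2 * 18 mod 37 = 1^2 * 18 = 1*18 = 18
  bit 1 = 1: r = r^2 * 18 mod 37 = 18^2 * 18 = 28*18 = 23
  bit 2 = 1: r = r^2 * 18 mod 37 = 23^2 * 18 = 11*18 = 13
  bit 3 = 1: r = r^2 * 18 mod 37 = 13^2 * 18 = 21*18 = 8
  bit 4 = 1: r = r^2 * 18 mod 37 = 8^2 * 18 = 27*18 = 5
  -> B = 5
s = B^a = 5^13 mod 37  (bits of 13 = 1101)
  bit 0 = 1: r = r^2 * 5 mod 37 = 1^2 * 5 = 1*5 = 5
  bit 1 = 1: r = r^2 * 5 mod 37 = 5^2 * 5 = 25*5 = 14
  bit 2 = 0: r = r^2 mod 37 = 14^2 = 11
  bit 3 = 1: r = r^2 * 5 mod 37 = 11^2 * 5 = 10*5 = 13
  -> s = B^a = 13

Answer: 13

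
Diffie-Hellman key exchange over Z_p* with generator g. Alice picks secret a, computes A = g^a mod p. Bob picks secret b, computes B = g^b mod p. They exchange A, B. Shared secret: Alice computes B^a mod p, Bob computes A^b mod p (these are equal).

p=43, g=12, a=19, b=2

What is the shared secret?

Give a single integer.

Answer: 13

Derivation:
A = 12^19 mod 43  (bits of 19 = 10011)
  bit 0 = 1: r = r^2 * 12 mod 43 = 1^2 * 12 = 1*12 = 12
  bit 1 = 0: r = r^2 mod 43 = 12^2 = 15
  bit 2 = 0: r = r^2 mod 43 = 15^2 = 10
  bit 3 = 1: r = r^2 * 12 mod 43 = 10^2 * 12 = 14*12 = 39
  bit 4 = 1: r = r^2 * 12 mod 43 = 39^2 * 12 = 16*12 = 20
  -> A = 20
B = 12^2 mod 43  (bits of 2 = 10)
  bit 0 = 1: r = r^2 * 12 mod 43 = 1^2 * 12 = 1*12 = 12
  bit 1 = 0: r = r^2 mod 43 = 12^2 = 15
  -> B = 15
s = B^a = 15^19 mod 43  (bits of 19 = 10011)
  bit 0 = 1: r = r^2 * 15 mod 43 = 1^2 * 15 = 1*15 = 15
  bit 1 = 0: r = r^2 mod 43 = 15^2 = 10
  bit 2 = 0: r = r^2 mod 43 = 10^2 = 14
  bit 3 = 1: r = r^2 * 15 mod 43 = 14^2 * 15 = 24*15 = 16
  bit 4 = 1: r = r^2 * 15 mod 43 = 16^2 * 15 = 41*15 = 13
  -> s = B^a = 13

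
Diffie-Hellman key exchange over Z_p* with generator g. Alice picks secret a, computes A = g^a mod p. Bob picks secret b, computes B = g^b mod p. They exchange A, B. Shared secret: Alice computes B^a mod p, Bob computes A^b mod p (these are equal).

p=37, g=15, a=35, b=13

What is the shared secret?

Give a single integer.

Answer: 13

Derivation:
A = 15^35 mod 37  (bits of 35 = 100011)
  bit 0 = 1: r = r^2 * 15 mod 37 = 1^2 * 15 = 1*15 = 15
  bit 1 = 0: r = r^2 mod 37 = 15^2 = 3
  bit 2 = 0: r = r^2 mod 37 = 3^2 = 9
  bit 3 = 0: r = r^2 mod 37 = 9^2 = 7
  bit 4 = 1: r = r^2 * 15 mod 37 = 7^2 * 15 = 12*15 = 32
  bit 5 = 1: r = r^2 * 15 mod 37 = 32^2 * 15 = 25*15 = 5
  -> A = 5
B = 15^13 mod 37  (bits of 13 = 1101)
  bit 0 = 1: r = r^2 * 15 mod 37 = 1^2 * 15 = 1*15 = 15
  bit 1 = 1: r = r^2 * 15 mod 37 = 15^2 * 15 = 3*15 = 8
  bit 2 = 0: r = r^2 mod 37 = 8^2 = 27
  bit 3 = 1: r = r^2 * 15 mod 37 = 27^2 * 15 = 26*15 = 20
  -> B = 20
s = B^a = 20^35 mod 37  (bits of 35 = 100011)
  bit 0 = 1: r = r^2 * 20 mod 37 = 1^2 * 20 = 1*20 = 20
  bit 1 = 0: r = r^2 mod 37 = 20^2 = 30
  bit 2 = 0: r = r^2 mod 37 = 30^2 = 12
  bit 3 = 0: r = r^2 mod 37 = 12^2 = 33
  bit 4 = 1: r = r^2 * 20 mod 37 = 33^2 * 20 = 16*20 = 24
  bit 5 = 1: r = r^2 * 20 mod 37 = 24^2 * 20 = 21*20 = 13
  -> s = B^a = 13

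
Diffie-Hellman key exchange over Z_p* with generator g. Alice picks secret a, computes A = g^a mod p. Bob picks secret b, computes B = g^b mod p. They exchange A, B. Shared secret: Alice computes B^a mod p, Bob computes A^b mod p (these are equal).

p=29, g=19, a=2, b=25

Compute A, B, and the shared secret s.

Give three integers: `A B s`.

A = 19^2 mod 29  (bits of 2 = 10)
  bit 0 = 1: r = r^2 * 19 mod 29 = 1^2 * 19 = 1*19 = 19
  bit 1 = 0: r = r^2 mod 29 = 19^2 = 13
  -> A = 13
B = 19^25 mod 29  (bits of 25 = 11001)
  bit 0 = 1: r = r^2 * 19 mod 29 = 1^2 * 19 = 1*19 = 19
  bit 1 = 1: r = r^2 * 19 mod 29 = 19^2 * 19 = 13*19 = 15
  bit 2 = 0: r = r^2 mod 29 = 15^2 = 22
  bit 3 = 0: r = r^2 mod 29 = 22^2 = 20
  bit 4 = 1: r = r^2 * 19 mod 29 = 20^2 * 19 = 23*19 = 2
  -> B = 2
s = B^a = 2^2 mod 29  (bits of 2 = 10)
  bit 0 = 1: r = r^2 * 2 mod 29 = 1^2 * 2 = 1*2 = 2
  bit 1 = 0: r = r^2 mod 29 = 2^2 = 4
  -> s = B^a = 4

Answer: 13 2 4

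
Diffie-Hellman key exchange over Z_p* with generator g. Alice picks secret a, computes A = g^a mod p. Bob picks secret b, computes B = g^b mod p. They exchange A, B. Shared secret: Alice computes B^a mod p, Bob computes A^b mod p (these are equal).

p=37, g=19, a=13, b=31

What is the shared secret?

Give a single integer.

Answer: 24

Derivation:
A = 19^13 mod 37  (bits of 13 = 1101)
  bit 0 = 1: r = r^2 * 19 mod 37 = 1^2 * 19 = 1*19 = 19
  bit 1 = 1: r = r^2 * 19 mod 37 = 19^2 * 19 = 28*19 = 14
  bit 2 = 0: r = r^2 mod 37 = 14^2 = 11
  bit 3 = 1: r = r^2 * 19 mod 37 = 11^2 * 19 = 10*19 = 5
  -> A = 5
B = 19^31 mod 37  (bits of 31 = 11111)
  bit 0 = 1: r = r^2 * 19 mod 37 = 1^2 * 19 = 1*19 = 19
  bit 1 = 1: r = r^2 * 19 mod 37 = 19^2 * 19 = 28*19 = 14
  bit 2 = 1: r = r^2 * 19 mod 37 = 14^2 * 19 = 11*19 = 24
  bit 3 = 1: r = r^2 * 19 mod 37 = 24^2 * 19 = 21*19 = 29
  bit 4 = 1: r = r^2 * 19 mod 37 = 29^2 * 19 = 27*19 = 32
  -> B = 32
s = B^a = 32^13 mod 37  (bits of 13 = 1101)
  bit 0 = 1: r = r^2 * 32 mod 37 = 1^2 * 32 = 1*32 = 32
  bit 1 = 1: r = r^2 * 32 mod 37 = 32^2 * 32 = 25*32 = 23
  bit 2 = 0: r = r^2 mod 37 = 23^2 = 11
  bit 3 = 1: r = r^2 * 32 mod 37 = 11^2 * 32 = 10*32 = 24
  -> s = B^a = 24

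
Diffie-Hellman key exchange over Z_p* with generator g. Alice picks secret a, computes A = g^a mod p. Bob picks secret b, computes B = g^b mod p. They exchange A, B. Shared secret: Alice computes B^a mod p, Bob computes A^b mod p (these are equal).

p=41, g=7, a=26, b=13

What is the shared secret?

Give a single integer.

Answer: 5

Derivation:
A = 7^26 mod 41  (bits of 26 = 11010)
  bit 0 = 1: r = r^2 * 7 mod 41 = 1^2 * 7 = 1*7 = 7
  bit 1 = 1: r = r^2 * 7 mod 41 = 7^2 * 7 = 8*7 = 15
  bit 2 = 0: r = r^2 mod 41 = 15^2 = 20
  bit 3 = 1: r = r^2 * 7 mod 41 = 20^2 * 7 = 31*7 = 12
  bit 4 = 0: r = r^2 mod 41 = 12^2 = 21
  -> A = 21
B = 7^13 mod 41  (bits of 13 = 1101)
  bit 0 = 1: r = r^2 * 7 mod 41 = 1^2 * 7 = 1*7 = 7
  bit 1 = 1: r = r^2 * 7 mod 41 = 7^2 * 7 = 8*7 = 15
  bit 2 = 0: r = r^2 mod 41 = 15^2 = 20
  bit 3 = 1: r = r^2 * 7 mod 41 = 20^2 * 7 = 31*7 = 12
  -> B = 12
s = B^a = 12^26 mod 41  (bits of 26 = 11010)
  bit 0 = 1: r = r^2 * 12 mod 41 = 1^2 * 12 = 1*12 = 12
  bit 1 = 1: r = r^2 * 12 mod 41 = 12^2 * 12 = 21*12 = 6
  bit 2 = 0: r = r^2 mod 41 = 6^2 = 36
  bit 3 = 1: r = r^2 * 12 mod 41 = 36^2 * 12 = 25*12 = 13
  bit 4 = 0: r = r^2 mod 41 = 13^2 = 5
  -> s = B^a = 5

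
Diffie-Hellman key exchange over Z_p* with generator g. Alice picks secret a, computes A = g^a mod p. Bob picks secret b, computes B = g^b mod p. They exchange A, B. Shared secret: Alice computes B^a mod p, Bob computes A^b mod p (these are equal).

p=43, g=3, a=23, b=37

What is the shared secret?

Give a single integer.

A = 3^23 mod 43  (bits of 23 = 10111)
  bit 0 = 1: r = r^2 * 3 mod 43 = 1^2 * 3 = 1*3 = 3
  bit 1 = 0: r = r^2 mod 43 = 3^2 = 9
  bit 2 = 1: r = r^2 * 3 mod 43 = 9^2 * 3 = 38*3 = 28
  bit 3 = 1: r = r^2 * 3 mod 43 = 28^2 * 3 = 10*3 = 30
  bit 4 = 1: r = r^2 * 3 mod 43 = 30^2 * 3 = 40*3 = 34
  -> A = 34
B = 3^37 mod 43  (bits of 37 = 100101)
  bit 0 = 1: r = r^2 * 3 mod 43 = 1^2 * 3 = 1*3 = 3
  bit 1 = 0: r = r^2 mod 43 = 3^2 = 9
  bit 2 = 0: r = r^2 mod 43 = 9^2 = 38
  bit 3 = 1: r = r^2 * 3 mod 43 = 38^2 * 3 = 25*3 = 32
  bit 4 = 0: r = r^2 mod 43 = 32^2 = 35
  bit 5 = 1: r = r^2 * 3 mod 43 = 35^2 * 3 = 21*3 = 20
  -> B = 20
s = B^a = 20^23 mod 43  (bits of 23 = 10111)
  bit 0 = 1: r = r^2 * 20 mod 43 = 1^2 * 20 = 1*20 = 20
  bit 1 = 0: r = r^2 mod 43 = 20^2 = 13
  bit 2 = 1: r = r^2 * 20 mod 43 = 13^2 * 20 = 40*20 = 26
  bit 3 = 1: r = r^2 * 20 mod 43 = 26^2 * 20 = 31*20 = 18
  bit 4 = 1: r = r^2 * 20 mod 43 = 18^2 * 20 = 23*20 = 30
  -> s = B^a = 30

Answer: 30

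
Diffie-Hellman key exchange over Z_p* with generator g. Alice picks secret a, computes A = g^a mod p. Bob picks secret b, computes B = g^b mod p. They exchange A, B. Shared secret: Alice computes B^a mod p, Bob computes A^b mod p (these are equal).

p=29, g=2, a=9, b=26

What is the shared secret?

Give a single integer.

Answer: 9

Derivation:
A = 2^9 mod 29  (bits of 9 = 1001)
  bit 0 = 1: r = r^2 * 2 mod 29 = 1^2 * 2 = 1*2 = 2
  bit 1 = 0: r = r^2 mod 29 = 2^2 = 4
  bit 2 = 0: r = r^2 mod 29 = 4^2 = 16
  bit 3 = 1: r = r^2 * 2 mod 29 = 16^2 * 2 = 24*2 = 19
  -> A = 19
B = 2^26 mod 29  (bits of 26 = 11010)
  bit 0 = 1: r = r^2 * 2 mod 29 = 1^2 * 2 = 1*2 = 2
  bit 1 = 1: r = r^2 * 2 mod 29 = 2^2 * 2 = 4*2 = 8
  bit 2 = 0: r = r^2 mod 29 = 8^2 = 6
  bit 3 = 1: r = r^2 * 2 mod 29 = 6^2 * 2 = 7*2 = 14
  bit 4 = 0: r = r^2 mod 29 = 14^2 = 22
  -> B = 22
s = B^a = 22^9 mod 29  (bits of 9 = 1001)
  bit 0 = 1: r = r^2 * 22 mod 29 = 1^2 * 22 = 1*22 = 22
  bit 1 = 0: r = r^2 mod 29 = 22^2 = 20
  bit 2 = 0: r = r^2 mod 29 = 20^2 = 23
  bit 3 = 1: r = r^2 * 22 mod 29 = 23^2 * 22 = 7*22 = 9
  -> s = B^a = 9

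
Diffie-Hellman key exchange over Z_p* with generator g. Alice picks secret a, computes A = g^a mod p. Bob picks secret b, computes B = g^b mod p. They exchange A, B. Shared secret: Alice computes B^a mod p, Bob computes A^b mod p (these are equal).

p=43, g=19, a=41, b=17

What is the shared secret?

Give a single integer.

Answer: 12

Derivation:
A = 19^41 mod 43  (bits of 41 = 101001)
  bit 0 = 1: r = r^2 * 19 mod 43 = 1^2 * 19 = 1*19 = 19
  bit 1 = 0: r = r^2 mod 43 = 19^2 = 17
  bit 2 = 1: r = r^2 * 19 mod 43 = 17^2 * 19 = 31*19 = 30
  bit 3 = 0: r = r^2 mod 43 = 30^2 = 40
  bit 4 = 0: r = r^2 mod 43 = 40^2 = 9
  bit 5 = 1: r = r^2 * 19 mod 43 = 9^2 * 19 = 38*19 = 34
  -> A = 34
B = 19^17 mod 43  (bits of 17 = 10001)
  bit 0 = 1: r = r^2 * 19 mod 43 = 1^2 * 19 = 1*19 = 19
  bit 1 = 0: r = r^2 mod 43 = 19^2 = 17
  bit 2 = 0: r = r^2 mod 43 = 17^2 = 31
  bit 3 = 0: r = r^2 mod 43 = 31^2 = 15
  bit 4 = 1: r = r^2 * 19 mod 43 = 15^2 * 19 = 10*19 = 18
  -> B = 18
s = B^a = 18^41 mod 43  (bits of 41 = 101001)
  bit 0 = 1: r = r^2 * 18 mod 43 = 1^2 * 18 = 1*18 = 18
  bit 1 = 0: r = r^2 mod 43 = 18^2 = 23
  bit 2 = 1: r = r^2 * 18 mod 43 = 23^2 * 18 = 13*18 = 19
  bit 3 = 0: r = r^2 mod 43 = 19^2 = 17
  bit 4 = 0: r = r^2 mod 43 = 17^2 = 31
  bit 5 = 1: r = r^2 * 18 mod 43 = 31^2 * 18 = 15*18 = 12
  -> s = B^a = 12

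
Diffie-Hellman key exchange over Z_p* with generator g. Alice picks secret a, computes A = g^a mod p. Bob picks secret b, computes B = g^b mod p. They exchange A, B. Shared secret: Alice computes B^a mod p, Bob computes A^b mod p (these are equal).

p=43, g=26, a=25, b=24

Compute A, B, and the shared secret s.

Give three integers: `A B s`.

A = 26^25 mod 43  (bits of 25 = 11001)
  bit 0 = 1: r = r^2 * 26 mod 43 = 1^2 * 26 = 1*26 = 26
  bit 1 = 1: r = r^2 * 26 mod 43 = 26^2 * 26 = 31*26 = 32
  bit 2 = 0: r = r^2 mod 43 = 32^2 = 35
  bit 3 = 0: r = r^2 mod 43 = 35^2 = 21
  bit 4 = 1: r = r^2 * 26 mod 43 = 21^2 * 26 = 11*26 = 28
  -> A = 28
B = 26^24 mod 43  (bits of 24 = 11000)
  bit 0 = 1: r = r^2 * 26 mod 43 = 1^2 * 26 = 1*26 = 26
  bit 1 = 1: r = r^2 * 26 mod 43 = 26^2 * 26 = 31*26 = 32
  bit 2 = 0: r = r^2 mod 43 = 32^2 = 35
  bit 3 = 0: r = r^2 mod 43 = 35^2 = 21
  bit 4 = 0: r = r^2 mod 43 = 21^2 = 11
  -> B = 11
s = B^a = 11^25 mod 43  (bits of 25 = 11001)
  bit 0 = 1: r = r^2 * 11 mod 43 = 1^2 * 11 = 1*11 = 11
  bit 1 = 1: r = r^2 * 11 mod 43 = 11^2 * 11 = 35*11 = 41
  bit 2 = 0: r = r^2 mod 43 = 41^2 = 4
  bit 3 = 0: r = r^2 mod 43 = 4^2 = 16
  bit 4 = 1: r = r^2 * 11 mod 43 = 16^2 * 11 = 41*11 = 21
  -> s = B^a = 21

Answer: 28 11 21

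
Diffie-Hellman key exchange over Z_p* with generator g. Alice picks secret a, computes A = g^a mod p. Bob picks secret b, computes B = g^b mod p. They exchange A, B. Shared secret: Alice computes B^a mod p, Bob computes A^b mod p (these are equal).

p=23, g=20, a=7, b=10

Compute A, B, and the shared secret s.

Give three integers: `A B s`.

Answer: 21 8 12

Derivation:
A = 20^7 mod 23  (bits of 7 = 111)
  bit 0 = 1: r = r^2 * 20 mod 23 = 1^2 * 20 = 1*20 = 20
  bit 1 = 1: r = r^2 * 20 mod 23 = 20^2 * 20 = 9*20 = 19
  bit 2 = 1: r = r^2 * 20 mod 23 = 19^2 * 20 = 16*20 = 21
  -> A = 21
B = 20^10 mod 23  (bits of 10 = 1010)
  bit 0 = 1: r = r^2 * 20 mod 23 = 1^2 * 20 = 1*20 = 20
  bit 1 = 0: r = r^2 mod 23 = 20^2 = 9
  bit 2 = 1: r = r^2 * 20 mod 23 = 9^2 * 20 = 12*20 = 10
  bit 3 = 0: r = r^2 mod 23 = 10^2 = 8
  -> B = 8
s = B^a = 8^7 mod 23  (bits of 7 = 111)
  bit 0 = 1: r = r^2 * 8 mod 23 = 1^2 * 8 = 1*8 = 8
  bit 1 = 1: r = r^2 * 8 mod 23 = 8^2 * 8 = 18*8 = 6
  bit 2 = 1: r = r^2 * 8 mod 23 = 6^2 * 8 = 13*8 = 12
  -> s = B^a = 12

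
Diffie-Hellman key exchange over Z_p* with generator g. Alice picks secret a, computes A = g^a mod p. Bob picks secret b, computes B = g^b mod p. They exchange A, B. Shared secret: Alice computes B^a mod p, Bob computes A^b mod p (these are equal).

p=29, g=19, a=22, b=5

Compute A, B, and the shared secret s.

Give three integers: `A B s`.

Answer: 4 21 9

Derivation:
A = 19^22 mod 29  (bits of 22 = 10110)
  bit 0 = 1: r = r^2 * 19 mod 29 = 1^2 * 19 = 1*19 = 19
  bit 1 = 0: r = r^2 mod 29 = 19^2 = 13
  bit 2 = 1: r = r^2 * 19 mod 29 = 13^2 * 19 = 24*19 = 21
  bit 3 = 1: r = r^2 * 19 mod 29 = 21^2 * 19 = 6*19 = 27
  bit 4 = 0: r = r^2 mod 29 = 27^2 = 4
  -> A = 4
B = 19^5 mod 29  (bits of 5 = 101)
  bit 0 = 1: r = r^2 * 19 mod 29 = 1^2 * 19 = 1*19 = 19
  bit 1 = 0: r = r^2 mod 29 = 19^2 = 13
  bit 2 = 1: r = r^2 * 19 mod 29 = 13^2 * 19 = 24*19 = 21
  -> B = 21
s = B^a = 21^22 mod 29  (bits of 22 = 10110)
  bit 0 = 1: r = r^2 * 21 mod 29 = 1^2 * 21 = 1*21 = 21
  bit 1 = 0: r = r^2 mod 29 = 21^2 = 6
  bit 2 = 1: r = r^2 * 21 mod 29 = 6^2 * 21 = 7*21 = 2
  bit 3 = 1: r = r^2 * 21 mod 29 = 2^2 * 21 = 4*21 = 26
  bit 4 = 0: r = r^2 mod 29 = 26^2 = 9
  -> s = B^a = 9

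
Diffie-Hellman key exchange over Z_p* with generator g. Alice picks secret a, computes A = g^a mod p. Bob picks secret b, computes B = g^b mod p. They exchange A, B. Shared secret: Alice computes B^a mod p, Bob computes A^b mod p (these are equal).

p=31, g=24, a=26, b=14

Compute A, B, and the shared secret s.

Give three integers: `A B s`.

A = 24^26 mod 31  (bits of 26 = 11010)
  bit 0 = 1: r = r^2 * 24 mod 31 = 1^2 * 24 = 1*24 = 24
  bit 1 = 1: r = r^2 * 24 mod 31 = 24^2 * 24 = 18*24 = 29
  bit 2 = 0: r = r^2 mod 31 = 29^2 = 4
  bit 3 = 1: r = r^2 * 24 mod 31 = 4^2 * 24 = 16*24 = 12
  bit 4 = 0: r = r^2 mod 31 = 12^2 = 20
  -> A = 20
B = 24^14 mod 31  (bits of 14 = 1110)
  bit 0 = 1: r = r^2 * 24 mod 31 = 1^2 * 24 = 1*24 = 24
  bit 1 = 1: r = r^2 * 24 mod 31 = 24^2 * 24 = 18*24 = 29
  bit 2 = 1: r = r^2 * 24 mod 31 = 29^2 * 24 = 4*24 = 3
  bit 3 = 0: r = r^2 mod 31 = 3^2 = 9
  -> B = 9
s = B^a = 9^26 mod 31  (bits of 26 = 11010)
  bit 0 = 1: r = r^2 * 9 mod 31 = 1^2 * 9 = 1*9 = 9
  bit 1 = 1: r = r^2 * 9 mod 31 = 9^2 * 9 = 19*9 = 16
  bit 2 = 0: r = r^2 mod 31 = 16^2 = 8
  bit 3 = 1: r = r^2 * 9 mod 31 = 8^2 * 9 = 2*9 = 18
  bit 4 = 0: r = r^2 mod 31 = 18^2 = 14
  -> s = B^a = 14

Answer: 20 9 14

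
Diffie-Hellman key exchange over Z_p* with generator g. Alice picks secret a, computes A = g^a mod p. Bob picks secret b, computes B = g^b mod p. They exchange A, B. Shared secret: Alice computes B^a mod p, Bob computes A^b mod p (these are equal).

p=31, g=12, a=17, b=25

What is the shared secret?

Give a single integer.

A = 12^17 mod 31  (bits of 17 = 10001)
  bit 0 = 1: r = r^2 * 12 mod 31 = 1^2 * 12 = 1*12 = 12
  bit 1 = 0: r = r^2 mod 31 = 12^2 = 20
  bit 2 = 0: r = r^2 mod 31 = 20^2 = 28
  bit 3 = 0: r = r^2 mod 31 = 28^2 = 9
  bit 4 = 1: r = r^2 * 12 mod 31 = 9^2 * 12 = 19*12 = 11
  -> A = 11
B = 12^25 mod 31  (bits of 25 = 11001)
  bit 0 = 1: r = r^2 * 12 mod 31 = 1^2 * 12 = 1*12 = 12
  bit 1 = 1: r = r^2 * 12 mod 31 = 12^2 * 12 = 20*12 = 23
  bit 2 = 0: r = r^2 mod 31 = 23^2 = 2
  bit 3 = 0: r = r^2 mod 31 = 2^2 = 4
  bit 4 = 1: r = r^2 * 12 mod 31 = 4^2 * 12 = 16*12 = 6
  -> B = 6
s = B^a = 6^17 mod 31  (bits of 17 = 10001)
  bit 0 = 1: r = r^2 * 6 mod 31 = 1^2 * 6 = 1*6 = 6
  bit 1 = 0: r = r^2 mod 31 = 6^2 = 5
  bit 2 = 0: r = r^2 mod 31 = 5^2 = 25
  bit 3 = 0: r = r^2 mod 31 = 25^2 = 5
  bit 4 = 1: r = r^2 * 6 mod 31 = 5^2 * 6 = 25*6 = 26
  -> s = B^a = 26

Answer: 26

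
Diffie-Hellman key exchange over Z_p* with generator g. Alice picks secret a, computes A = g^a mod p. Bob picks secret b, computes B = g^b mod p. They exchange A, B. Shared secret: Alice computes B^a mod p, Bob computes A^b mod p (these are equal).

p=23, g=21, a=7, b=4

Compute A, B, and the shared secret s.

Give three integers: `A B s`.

Answer: 10 16 18

Derivation:
A = 21^7 mod 23  (bits of 7 = 111)
  bit 0 = 1: r = r^2 * 21 mod 23 = 1^2 * 21 = 1*21 = 21
  bit 1 = 1: r = r^2 * 21 mod 23 = 21^2 * 21 = 4*21 = 15
  bit 2 = 1: r = r^2 * 21 mod 23 = 15^2 * 21 = 18*21 = 10
  -> A = 10
B = 21^4 mod 23  (bits of 4 = 100)
  bit 0 = 1: r = r^2 * 21 mod 23 = 1^2 * 21 = 1*21 = 21
  bit 1 = 0: r = r^2 mod 23 = 21^2 = 4
  bit 2 = 0: r = r^2 mod 23 = 4^2 = 16
  -> B = 16
s = B^a = 16^7 mod 23  (bits of 7 = 111)
  bit 0 = 1: r = r^2 * 16 mod 23 = 1^2 * 16 = 1*16 = 16
  bit 1 = 1: r = r^2 * 16 mod 23 = 16^2 * 16 = 3*16 = 2
  bit 2 = 1: r = r^2 * 16 mod 23 = 2^2 * 16 = 4*16 = 18
  -> s = B^a = 18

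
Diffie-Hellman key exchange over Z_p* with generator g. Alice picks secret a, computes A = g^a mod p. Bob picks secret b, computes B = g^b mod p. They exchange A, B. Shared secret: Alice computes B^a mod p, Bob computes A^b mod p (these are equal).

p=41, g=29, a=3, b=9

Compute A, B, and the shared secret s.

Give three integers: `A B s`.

Answer: 35 30 22

Derivation:
A = 29^3 mod 41  (bits of 3 = 11)
  bit 0 = 1: r = r^2 * 29 mod 41 = 1^2 * 29 = 1*29 = 29
  bit 1 = 1: r = r^2 * 29 mod 41 = 29^2 * 29 = 21*29 = 35
  -> A = 35
B = 29^9 mod 41  (bits of 9 = 1001)
  bit 0 = 1: r = r^2 * 29 mod 41 = 1^2 * 29 = 1*29 = 29
  bit 1 = 0: r = r^2 mod 41 = 29^2 = 21
  bit 2 = 0: r = r^2 mod 41 = 21^2 = 31
  bit 3 = 1: r = r^2 * 29 mod 41 = 31^2 * 29 = 18*29 = 30
  -> B = 30
s = B^a = 30^3 mod 41  (bits of 3 = 11)
  bit 0 = 1: r = r^2 * 30 mod 41 = 1^2 * 30 = 1*30 = 30
  bit 1 = 1: r = r^2 * 30 mod 41 = 30^2 * 30 = 39*30 = 22
  -> s = B^a = 22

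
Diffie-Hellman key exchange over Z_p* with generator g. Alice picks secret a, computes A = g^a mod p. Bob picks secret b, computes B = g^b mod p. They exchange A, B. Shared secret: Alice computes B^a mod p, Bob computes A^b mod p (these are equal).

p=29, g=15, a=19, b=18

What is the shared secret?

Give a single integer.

Answer: 5

Derivation:
A = 15^19 mod 29  (bits of 19 = 10011)
  bit 0 = 1: r = r^2 * 15 mod 29 = 1^2 * 15 = 1*15 = 15
  bit 1 = 0: r = r^2 mod 29 = 15^2 = 22
  bit 2 = 0: r = r^2 mod 29 = 22^2 = 20
  bit 3 = 1: r = r^2 * 15 mod 29 = 20^2 * 15 = 23*15 = 26
  bit 4 = 1: r = r^2 * 15 mod 29 = 26^2 * 15 = 9*15 = 19
  -> A = 19
B = 15^18 mod 29  (bits of 18 = 10010)
  bit 0 = 1: r = r^2 * 15 mod 29 = 1^2 * 15 = 1*15 = 15
  bit 1 = 0: r = r^2 mod 29 = 15^2 = 22
  bit 2 = 0: r = r^2 mod 29 = 22^2 = 20
  bit 3 = 1: r = r^2 * 15 mod 29 = 20^2 * 15 = 23*15 = 26
  bit 4 = 0: r = r^2 mod 29 = 26^2 = 9
  -> B = 9
s = B^a = 9^19 mod 29  (bits of 19 = 10011)
  bit 0 = 1: r = r^2 * 9 mod 29 = 1^2 * 9 = 1*9 = 9
  bit 1 = 0: r = r^2 mod 29 = 9^2 = 23
  bit 2 = 0: r = r^2 mod 29 = 23^2 = 7
  bit 3 = 1: r = r^2 * 9 mod 29 = 7^2 * 9 = 20*9 = 6
  bit 4 = 1: r = r^2 * 9 mod 29 = 6^2 * 9 = 7*9 = 5
  -> s = B^a = 5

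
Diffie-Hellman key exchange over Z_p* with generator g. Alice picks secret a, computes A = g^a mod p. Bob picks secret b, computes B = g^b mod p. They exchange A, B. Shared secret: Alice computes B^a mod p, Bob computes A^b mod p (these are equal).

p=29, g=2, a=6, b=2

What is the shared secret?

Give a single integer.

A = 2^6 mod 29  (bits of 6 = 110)
  bit 0 = 1: r = r^2 * 2 mod 29 = 1^2 * 2 = 1*2 = 2
  bit 1 = 1: r = r^2 * 2 mod 29 = 2^2 * 2 = 4*2 = 8
  bit 2 = 0: r = r^2 mod 29 = 8^2 = 6
  -> A = 6
B = 2^2 mod 29  (bits of 2 = 10)
  bit 0 = 1: r = r^2 * 2 mod 29 = 1^2 * 2 = 1*2 = 2
  bit 1 = 0: r = r^2 mod 29 = 2^2 = 4
  -> B = 4
s = B^a = 4^6 mod 29  (bits of 6 = 110)
  bit 0 = 1: r = r^2 * 4 mod 29 = 1^2 * 4 = 1*4 = 4
  bit 1 = 1: r = r^2 * 4 mod 29 = 4^2 * 4 = 16*4 = 6
  bit 2 = 0: r = r^2 mod 29 = 6^2 = 7
  -> s = B^a = 7

Answer: 7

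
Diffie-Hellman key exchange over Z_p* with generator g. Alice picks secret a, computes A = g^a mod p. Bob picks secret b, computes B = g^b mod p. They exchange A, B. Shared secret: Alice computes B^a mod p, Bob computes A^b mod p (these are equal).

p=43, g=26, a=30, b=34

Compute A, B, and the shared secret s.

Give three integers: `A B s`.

Answer: 41 13 21

Derivation:
A = 26^30 mod 43  (bits of 30 = 11110)
  bit 0 = 1: r = r^2 * 26 mod 43 = 1^2 * 26 = 1*26 = 26
  bit 1 = 1: r = r^2 * 26 mod 43 = 26^2 * 26 = 31*26 = 32
  bit 2 = 1: r = r^2 * 26 mod 43 = 32^2 * 26 = 35*26 = 7
  bit 3 = 1: r = r^2 * 26 mod 43 = 7^2 * 26 = 6*26 = 27
  bit 4 = 0: r = r^2 mod 43 = 27^2 = 41
  -> A = 41
B = 26^34 mod 43  (bits of 34 = 100010)
  bit 0 = 1: r = r^2 * 26 mod 43 = 1^2 * 26 = 1*26 = 26
  bit 1 = 0: r = r^2 mod 43 = 26^2 = 31
  bit 2 = 0: r = r^2 mod 43 = 31^2 = 15
  bit 3 = 0: r = r^2 mod 43 = 15^2 = 10
  bit 4 = 1: r = r^2 * 26 mod 43 = 10^2 * 26 = 14*26 = 20
  bit 5 = 0: r = r^2 mod 43 = 20^2 = 13
  -> B = 13
s = B^a = 13^30 mod 43  (bits of 30 = 11110)
  bit 0 = 1: r = r^2 * 13 mod 43 = 1^2 * 13 = 1*13 = 13
  bit 1 = 1: r = r^2 * 13 mod 43 = 13^2 * 13 = 40*13 = 4
  bit 2 = 1: r = r^2 * 13 mod 43 = 4^2 * 13 = 16*13 = 36
  bit 3 = 1: r = r^2 * 13 mod 43 = 36^2 * 13 = 6*13 = 35
  bit 4 = 0: r = r^2 mod 43 = 35^2 = 21
  -> s = B^a = 21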